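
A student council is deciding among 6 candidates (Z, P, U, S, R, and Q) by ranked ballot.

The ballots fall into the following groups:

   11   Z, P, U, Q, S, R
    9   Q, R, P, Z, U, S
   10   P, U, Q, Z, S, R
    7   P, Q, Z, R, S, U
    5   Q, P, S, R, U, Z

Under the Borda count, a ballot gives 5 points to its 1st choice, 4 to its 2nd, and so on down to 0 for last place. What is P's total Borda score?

176

Borda scores:
  Z: 11·5 + 9·2 + 10·2 + 7·3 + 5·0 = 114
  P: 11·4 + 9·3 + 10·5 + 7·5 + 5·4 = 176
  U: 11·3 + 9·1 + 10·4 + 7·0 + 5·1 = 87
  S: 11·1 + 9·0 + 10·1 + 7·1 + 5·3 = 43
  R: 11·0 + 9·4 + 10·0 + 7·2 + 5·2 = 60
  Q: 11·2 + 9·5 + 10·3 + 7·4 + 5·5 = 150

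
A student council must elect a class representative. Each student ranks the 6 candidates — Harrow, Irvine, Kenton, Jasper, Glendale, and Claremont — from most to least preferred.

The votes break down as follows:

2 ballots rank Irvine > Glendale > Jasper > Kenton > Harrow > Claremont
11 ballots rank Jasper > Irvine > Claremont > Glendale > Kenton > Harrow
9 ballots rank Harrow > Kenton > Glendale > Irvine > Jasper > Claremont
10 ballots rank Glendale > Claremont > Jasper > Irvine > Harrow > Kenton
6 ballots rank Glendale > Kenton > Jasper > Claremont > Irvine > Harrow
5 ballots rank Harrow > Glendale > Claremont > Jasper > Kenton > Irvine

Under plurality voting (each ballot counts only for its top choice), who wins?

Glendale

First-place vote totals:
  Harrow: 14
  Irvine: 2
  Kenton: 0
  Jasper: 11
  Glendale: 16
  Claremont: 0
Glendale has the most first-place votes.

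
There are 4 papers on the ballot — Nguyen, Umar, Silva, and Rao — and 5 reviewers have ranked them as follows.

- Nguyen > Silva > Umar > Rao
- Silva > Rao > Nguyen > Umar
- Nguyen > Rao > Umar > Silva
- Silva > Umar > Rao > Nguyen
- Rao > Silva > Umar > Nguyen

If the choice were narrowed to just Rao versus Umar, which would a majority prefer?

Ballots ranking Rao above Umar: 3.
Ballots ranking Umar above Rao: 2.
Rao wins the head-to-head, 3–2.

Rao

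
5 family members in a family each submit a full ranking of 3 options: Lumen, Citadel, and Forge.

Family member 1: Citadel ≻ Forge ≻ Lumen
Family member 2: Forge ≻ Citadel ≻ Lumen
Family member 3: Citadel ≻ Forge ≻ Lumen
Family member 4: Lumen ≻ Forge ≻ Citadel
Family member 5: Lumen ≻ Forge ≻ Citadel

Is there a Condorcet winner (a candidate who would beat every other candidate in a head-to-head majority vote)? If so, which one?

Head-to-head results (5 voters total):
Lumen vs Citadel: Citadel wins 3–2.
Lumen vs Forge: Forge wins 3–2.
Citadel vs Forge: Forge wins 3–2.
Forge beats each rival — Lumen (3–2), Citadel (3–2) — so Forge is the Condorcet winner.

Forge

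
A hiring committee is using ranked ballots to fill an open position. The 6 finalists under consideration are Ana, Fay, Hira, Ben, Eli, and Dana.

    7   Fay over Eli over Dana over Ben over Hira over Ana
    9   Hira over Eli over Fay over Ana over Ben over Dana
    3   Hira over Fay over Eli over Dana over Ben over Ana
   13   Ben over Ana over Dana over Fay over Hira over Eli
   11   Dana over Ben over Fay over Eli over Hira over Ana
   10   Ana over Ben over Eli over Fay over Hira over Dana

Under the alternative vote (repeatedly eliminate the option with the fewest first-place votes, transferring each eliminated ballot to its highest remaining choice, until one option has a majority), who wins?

Ben

Round 1: Ben 13, Hira 12, Dana 11, Ana 10, Fay 7, Eli 0. Eli has the fewest and is eliminated.
Round 2: Ben 13, Hira 12, Dana 11, Ana 10, Fay 7. Fay has the fewest and is eliminated.
Round 3: Dana 18, Ben 13, Hira 12, Ana 10. Ana has the fewest and is eliminated.
Round 4: Ben 23, Dana 18, Hira 12. Hira has the fewest and is eliminated.
Round 5: Ben 32, Dana 21. Ben has a majority.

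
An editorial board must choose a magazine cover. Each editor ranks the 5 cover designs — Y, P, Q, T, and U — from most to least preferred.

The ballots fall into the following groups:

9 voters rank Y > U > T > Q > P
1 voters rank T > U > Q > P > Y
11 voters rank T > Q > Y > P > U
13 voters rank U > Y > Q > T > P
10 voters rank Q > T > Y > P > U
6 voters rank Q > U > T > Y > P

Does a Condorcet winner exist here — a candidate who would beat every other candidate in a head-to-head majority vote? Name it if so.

Q

Head-to-head results (50 voters total):
Y vs P: Y wins 49–1.
Y vs Q: Q wins 28–22.
Y vs T: T wins 28–22.
Y vs U: Y wins 30–20.
P vs Q: Q wins 50–0.
P vs T: T wins 50–0.
P vs U: U wins 29–21.
Q vs T: Q wins 29–21.
Q vs U: Q wins 27–23.
T vs U: U wins 28–22.
Q beats each rival — Y (28–22), P (50–0), T (29–21), U (27–23) — so Q is the Condorcet winner.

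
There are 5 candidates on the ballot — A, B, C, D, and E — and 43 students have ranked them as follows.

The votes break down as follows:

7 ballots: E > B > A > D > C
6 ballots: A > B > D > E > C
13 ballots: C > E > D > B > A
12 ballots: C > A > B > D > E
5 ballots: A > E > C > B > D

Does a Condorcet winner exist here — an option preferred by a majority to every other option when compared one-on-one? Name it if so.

C

Head-to-head results (43 voters total):
A vs B: A wins 23–20.
A vs C: C wins 25–18.
A vs D: A wins 30–13.
A vs E: A wins 23–20.
B vs C: C wins 30–13.
B vs D: B wins 30–13.
B vs E: E wins 25–18.
C vs D: C wins 30–13.
C vs E: C wins 25–18.
D vs E: E wins 25–18.
C beats each rival — A (25–18), B (30–13), D (30–13), E (25–18) — so C is the Condorcet winner.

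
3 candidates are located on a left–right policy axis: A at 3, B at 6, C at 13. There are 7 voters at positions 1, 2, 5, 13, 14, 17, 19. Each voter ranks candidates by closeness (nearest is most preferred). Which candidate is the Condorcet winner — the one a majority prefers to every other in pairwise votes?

C

With single-peaked preferences on a line, the Condorcet winner is the candidate closest to the median voter.
The median voter (position 13) is closest to C at 13.
Check: C vs B — voters closer to C: 4 of 7.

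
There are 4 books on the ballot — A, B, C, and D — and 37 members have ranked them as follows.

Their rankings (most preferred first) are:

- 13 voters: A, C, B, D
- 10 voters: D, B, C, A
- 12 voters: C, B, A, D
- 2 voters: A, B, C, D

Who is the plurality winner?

A

First-place vote totals:
  A: 15
  B: 0
  C: 12
  D: 10
A has the most first-place votes.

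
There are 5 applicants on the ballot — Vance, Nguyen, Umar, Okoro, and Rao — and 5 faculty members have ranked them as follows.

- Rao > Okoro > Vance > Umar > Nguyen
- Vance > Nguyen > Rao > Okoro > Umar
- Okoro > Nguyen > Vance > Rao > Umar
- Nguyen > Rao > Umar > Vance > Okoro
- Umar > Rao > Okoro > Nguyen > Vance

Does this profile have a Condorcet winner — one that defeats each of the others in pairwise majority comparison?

No

Head-to-head results (5 voters total):
Vance vs Nguyen: Nguyen wins 3–2.
Vance vs Umar: Vance wins 3–2.
Vance vs Okoro: Okoro wins 3–2.
Vance vs Rao: Rao wins 3–2.
Nguyen vs Umar: Nguyen wins 3–2.
Nguyen vs Okoro: Okoro wins 3–2.
Nguyen vs Rao: Nguyen wins 3–2.
Umar vs Okoro: Okoro wins 3–2.
Umar vs Rao: Rao wins 4–1.
Okoro vs Rao: Rao wins 4–1.
No candidate beats all others: Nguyen beats Rao beats Okoro beats Nguyen, a majority cycle.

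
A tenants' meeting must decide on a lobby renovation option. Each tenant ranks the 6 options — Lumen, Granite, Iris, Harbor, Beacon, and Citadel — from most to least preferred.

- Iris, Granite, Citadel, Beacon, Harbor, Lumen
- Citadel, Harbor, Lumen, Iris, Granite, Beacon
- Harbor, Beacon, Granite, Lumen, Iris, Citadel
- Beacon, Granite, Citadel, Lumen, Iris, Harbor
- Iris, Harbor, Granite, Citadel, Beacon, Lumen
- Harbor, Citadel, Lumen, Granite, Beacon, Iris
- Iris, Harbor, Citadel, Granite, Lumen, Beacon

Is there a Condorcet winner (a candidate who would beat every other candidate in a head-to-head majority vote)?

Head-to-head results (7 voters total):
Lumen vs Granite: Granite wins 5–2.
Lumen vs Iris: Lumen wins 4–3.
Lumen vs Harbor: Harbor wins 6–1.
Lumen vs Beacon: Beacon wins 4–3.
Lumen vs Citadel: Citadel wins 6–1.
Granite vs Iris: Iris wins 4–3.
Granite vs Harbor: Harbor wins 5–2.
Granite vs Beacon: Granite wins 5–2.
Granite vs Citadel: Granite wins 4–3.
Iris vs Harbor: Iris wins 4–3.
Iris vs Beacon: Iris wins 4–3.
Iris vs Citadel: Iris wins 4–3.
Harbor vs Beacon: Harbor wins 5–2.
Harbor vs Citadel: Harbor wins 4–3.
Beacon vs Citadel: Citadel wins 5–2.
No candidate beats all others: Lumen beats Iris beats Granite beats Lumen, a majority cycle.

No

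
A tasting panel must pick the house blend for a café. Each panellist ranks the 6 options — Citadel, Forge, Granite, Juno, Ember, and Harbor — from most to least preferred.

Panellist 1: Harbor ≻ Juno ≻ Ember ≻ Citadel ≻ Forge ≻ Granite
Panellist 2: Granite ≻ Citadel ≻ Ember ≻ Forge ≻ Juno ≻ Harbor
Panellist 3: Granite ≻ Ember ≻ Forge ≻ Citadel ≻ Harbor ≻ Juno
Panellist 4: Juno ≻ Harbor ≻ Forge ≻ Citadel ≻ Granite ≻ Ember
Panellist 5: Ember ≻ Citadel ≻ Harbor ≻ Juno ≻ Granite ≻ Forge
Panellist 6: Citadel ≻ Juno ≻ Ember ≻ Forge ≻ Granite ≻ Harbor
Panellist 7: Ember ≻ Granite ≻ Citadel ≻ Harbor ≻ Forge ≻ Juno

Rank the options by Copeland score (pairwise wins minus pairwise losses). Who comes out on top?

Ember

Pairwise results:
  Citadel vs Forge: Citadel wins 5–2.
  Citadel vs Granite: Citadel wins 4–3.
  Citadel vs Juno: Citadel wins 5–2.
  Citadel vs Ember: Ember wins 4–3.
  Citadel vs Harbor: Citadel wins 5–2.
  Forge vs Granite: Granite wins 4–3.
  Forge vs Juno: Juno wins 4–3.
  Forge vs Ember: Ember wins 6–1.
  Forge vs Harbor: Harbor wins 4–3.
  Granite vs Juno: Juno wins 4–3.
  Granite vs Ember: Ember wins 4–3.
  Granite vs Harbor: Granite wins 4–3.
  Juno vs Ember: Ember wins 4–3.
  Juno vs Harbor: Harbor wins 4–3.
  Ember vs Harbor: Ember wins 5–2.
Copeland scores (wins − losses):
  Citadel: 4 − 1 = 3
  Forge: 0 − 5 = -5
  Granite: 2 − 3 = -1
  Juno: 2 − 3 = -1
  Ember: 5 − 0 = 5
  Harbor: 2 − 3 = -1
Ember has the best Copeland score.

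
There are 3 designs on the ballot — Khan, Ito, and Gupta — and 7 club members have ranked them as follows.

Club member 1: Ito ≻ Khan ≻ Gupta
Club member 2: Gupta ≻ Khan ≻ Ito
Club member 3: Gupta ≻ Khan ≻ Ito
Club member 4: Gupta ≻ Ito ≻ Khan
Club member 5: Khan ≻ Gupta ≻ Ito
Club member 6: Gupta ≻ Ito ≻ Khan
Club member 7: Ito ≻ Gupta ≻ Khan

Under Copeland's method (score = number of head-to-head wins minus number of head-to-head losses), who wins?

Gupta

Pairwise results:
  Khan vs Ito: Ito wins 4–3.
  Khan vs Gupta: Gupta wins 5–2.
  Ito vs Gupta: Gupta wins 5–2.
Copeland scores (wins − losses):
  Khan: 0 − 2 = -2
  Ito: 1 − 1 = 0
  Gupta: 2 − 0 = 2
Gupta has the best Copeland score.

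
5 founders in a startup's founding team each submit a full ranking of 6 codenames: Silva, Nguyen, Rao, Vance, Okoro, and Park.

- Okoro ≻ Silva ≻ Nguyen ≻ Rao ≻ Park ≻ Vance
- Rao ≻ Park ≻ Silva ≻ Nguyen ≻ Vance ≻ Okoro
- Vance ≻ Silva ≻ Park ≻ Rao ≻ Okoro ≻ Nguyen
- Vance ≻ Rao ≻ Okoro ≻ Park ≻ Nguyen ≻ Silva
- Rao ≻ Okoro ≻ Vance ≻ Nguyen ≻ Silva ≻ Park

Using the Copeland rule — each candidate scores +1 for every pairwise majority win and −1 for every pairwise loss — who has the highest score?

Rao

Pairwise results:
  Silva vs Nguyen: Silva wins 3–2.
  Silva vs Rao: Rao wins 3–2.
  Silva vs Vance: Vance wins 3–2.
  Silva vs Okoro: Okoro wins 3–2.
  Silva vs Park: Silva wins 3–2.
  Nguyen vs Rao: Rao wins 4–1.
  Nguyen vs Vance: Vance wins 3–2.
  Nguyen vs Okoro: Okoro wins 4–1.
  Nguyen vs Park: Park wins 3–2.
  Rao vs Vance: Rao wins 3–2.
  Rao vs Okoro: Rao wins 4–1.
  Rao vs Park: Rao wins 4–1.
  Vance vs Okoro: Vance wins 3–2.
  Vance vs Park: Vance wins 3–2.
  Okoro vs Park: Okoro wins 3–2.
Copeland scores (wins − losses):
  Silva: 2 − 3 = -1
  Nguyen: 0 − 5 = -5
  Rao: 5 − 0 = 5
  Vance: 4 − 1 = 3
  Okoro: 3 − 2 = 1
  Park: 1 − 4 = -3
Rao has the best Copeland score.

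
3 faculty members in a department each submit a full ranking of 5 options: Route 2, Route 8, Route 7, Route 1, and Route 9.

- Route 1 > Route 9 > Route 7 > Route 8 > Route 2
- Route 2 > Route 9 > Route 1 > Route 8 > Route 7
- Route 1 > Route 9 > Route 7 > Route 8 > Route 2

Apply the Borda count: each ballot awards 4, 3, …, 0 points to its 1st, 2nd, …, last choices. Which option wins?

Borda scores:
  Route 2: 0 + 4 + 0 = 4
  Route 8: 1 + 1 + 1 = 3
  Route 7: 2 + 0 + 2 = 4
  Route 1: 4 + 2 + 4 = 10
  Route 9: 3 + 3 + 3 = 9
Route 1 has the highest total.

Route 1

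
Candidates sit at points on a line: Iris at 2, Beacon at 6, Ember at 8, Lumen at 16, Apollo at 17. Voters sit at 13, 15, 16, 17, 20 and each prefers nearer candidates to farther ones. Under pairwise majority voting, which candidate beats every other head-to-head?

With single-peaked preferences on a line, the Condorcet winner is the candidate closest to the median voter.
The median voter (position 16) is closest to Lumen at 16.
Check: Lumen vs Apollo — voters closer to Lumen: 3 of 5.

Lumen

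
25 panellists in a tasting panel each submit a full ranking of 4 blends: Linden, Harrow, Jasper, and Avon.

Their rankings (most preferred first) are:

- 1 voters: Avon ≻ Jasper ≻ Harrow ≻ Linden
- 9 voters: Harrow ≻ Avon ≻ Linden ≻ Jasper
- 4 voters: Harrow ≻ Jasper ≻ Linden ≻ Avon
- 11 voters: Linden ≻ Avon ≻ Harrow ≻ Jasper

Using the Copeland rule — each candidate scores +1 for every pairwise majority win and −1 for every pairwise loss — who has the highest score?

Pairwise results:
  Linden vs Harrow: Harrow wins 14–11.
  Linden vs Jasper: Linden wins 20–5.
  Linden vs Avon: Linden wins 15–10.
  Harrow vs Jasper: Harrow wins 24–1.
  Harrow vs Avon: Harrow wins 13–12.
  Jasper vs Avon: Avon wins 21–4.
Copeland scores (wins − losses):
  Linden: 2 − 1 = 1
  Harrow: 3 − 0 = 3
  Jasper: 0 − 3 = -3
  Avon: 1 − 2 = -1
Harrow has the best Copeland score.

Harrow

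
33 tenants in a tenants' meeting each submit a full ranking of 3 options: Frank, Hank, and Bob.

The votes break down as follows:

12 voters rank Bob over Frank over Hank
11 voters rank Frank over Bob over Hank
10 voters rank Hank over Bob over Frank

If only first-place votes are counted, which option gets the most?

First-place vote totals:
  Frank: 11
  Hank: 10
  Bob: 12
Bob has the most first-place votes.

Bob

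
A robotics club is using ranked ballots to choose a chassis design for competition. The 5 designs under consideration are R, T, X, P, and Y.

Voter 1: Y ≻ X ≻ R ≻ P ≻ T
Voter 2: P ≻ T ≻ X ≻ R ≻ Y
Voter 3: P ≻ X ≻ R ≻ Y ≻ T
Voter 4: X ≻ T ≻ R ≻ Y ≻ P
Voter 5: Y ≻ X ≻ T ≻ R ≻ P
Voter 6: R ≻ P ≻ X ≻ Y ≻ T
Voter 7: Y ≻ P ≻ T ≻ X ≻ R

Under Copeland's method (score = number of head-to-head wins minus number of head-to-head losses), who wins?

X

Pairwise results:
  R vs T: T wins 4–3.
  R vs X: X wins 6–1.
  R vs P: R wins 4–3.
  R vs Y: R wins 4–3.
  T vs X: X wins 5–2.
  T vs P: P wins 5–2.
  T vs Y: Y wins 5–2.
  X vs P: P wins 4–3.
  X vs Y: X wins 4–3.
  P vs Y: Y wins 4–3.
Copeland scores (wins − losses):
  R: 2 − 2 = 0
  T: 1 − 3 = -2
  X: 3 − 1 = 2
  P: 2 − 2 = 0
  Y: 2 − 2 = 0
X has the best Copeland score.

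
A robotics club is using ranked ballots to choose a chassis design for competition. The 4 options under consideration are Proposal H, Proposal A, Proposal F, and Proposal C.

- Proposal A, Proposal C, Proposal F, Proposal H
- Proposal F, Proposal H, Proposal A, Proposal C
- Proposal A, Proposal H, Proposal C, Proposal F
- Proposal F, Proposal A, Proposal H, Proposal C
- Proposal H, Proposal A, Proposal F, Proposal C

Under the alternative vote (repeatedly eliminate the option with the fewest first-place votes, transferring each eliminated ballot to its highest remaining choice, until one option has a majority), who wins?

Proposal A

Round 1: Proposal A 2, Proposal F 2, Proposal H 1, Proposal C 0. Proposal C has the fewest and is eliminated.
Round 2: Proposal A 2, Proposal F 2, Proposal H 1. Proposal H has the fewest and is eliminated.
Round 3: Proposal A 3, Proposal F 2. Proposal A has a majority.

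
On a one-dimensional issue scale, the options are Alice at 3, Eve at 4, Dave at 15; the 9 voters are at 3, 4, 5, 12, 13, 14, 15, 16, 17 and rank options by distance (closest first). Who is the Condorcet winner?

With single-peaked preferences on a line, the Condorcet winner is the candidate closest to the median voter.
The median voter (position 13) is closest to Dave at 15.
Check: Dave vs Eve — voters closer to Dave: 6 of 9.

Dave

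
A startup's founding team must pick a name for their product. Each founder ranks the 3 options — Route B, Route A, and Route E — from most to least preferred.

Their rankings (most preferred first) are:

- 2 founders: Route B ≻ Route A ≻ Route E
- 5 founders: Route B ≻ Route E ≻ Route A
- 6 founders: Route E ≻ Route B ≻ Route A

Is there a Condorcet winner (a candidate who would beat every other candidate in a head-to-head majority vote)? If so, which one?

Route B

Head-to-head results (13 voters total):
Route B vs Route A: Route B wins 13–0.
Route B vs Route E: Route B wins 7–6.
Route A vs Route E: Route E wins 11–2.
Route B beats each rival — Route A (13–0), Route E (7–6) — so Route B is the Condorcet winner.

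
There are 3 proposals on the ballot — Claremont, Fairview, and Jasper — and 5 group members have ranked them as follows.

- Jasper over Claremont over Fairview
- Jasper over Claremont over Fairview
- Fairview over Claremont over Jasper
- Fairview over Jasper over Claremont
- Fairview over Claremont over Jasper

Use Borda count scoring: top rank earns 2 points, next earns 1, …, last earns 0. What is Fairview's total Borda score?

6

Borda scores:
  Claremont: 1 + 1 + 1 + 0 + 1 = 4
  Fairview: 0 + 0 + 2 + 2 + 2 = 6
  Jasper: 2 + 2 + 0 + 1 + 0 = 5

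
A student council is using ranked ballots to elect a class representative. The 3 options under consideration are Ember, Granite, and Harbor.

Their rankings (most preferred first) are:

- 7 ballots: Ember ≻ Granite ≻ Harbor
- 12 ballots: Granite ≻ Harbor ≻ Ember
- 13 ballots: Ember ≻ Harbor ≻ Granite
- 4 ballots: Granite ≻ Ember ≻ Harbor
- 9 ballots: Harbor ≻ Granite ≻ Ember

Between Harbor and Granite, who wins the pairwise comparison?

Granite

Ballots ranking Harbor above Granite: 13+9 = 22.
Ballots ranking Granite above Harbor: 7+12+4 = 23.
Granite wins the head-to-head, 23–22.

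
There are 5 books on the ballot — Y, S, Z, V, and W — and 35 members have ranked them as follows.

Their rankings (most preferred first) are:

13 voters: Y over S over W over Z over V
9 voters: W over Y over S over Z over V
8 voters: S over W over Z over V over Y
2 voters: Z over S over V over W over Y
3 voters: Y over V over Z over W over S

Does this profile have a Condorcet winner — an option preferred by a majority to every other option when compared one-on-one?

No

Head-to-head results (35 voters total):
Y vs S: Y wins 25–10.
Y vs Z: Y wins 25–10.
Y vs V: Y wins 25–10.
Y vs W: W wins 19–16.
S vs Z: S wins 30–5.
S vs V: S wins 32–3.
S vs W: S wins 23–12.
Z vs V: Z wins 32–3.
Z vs W: W wins 30–5.
V vs W: W wins 30–5.
No candidate beats all others: Y beats S beats W beats Y, a majority cycle.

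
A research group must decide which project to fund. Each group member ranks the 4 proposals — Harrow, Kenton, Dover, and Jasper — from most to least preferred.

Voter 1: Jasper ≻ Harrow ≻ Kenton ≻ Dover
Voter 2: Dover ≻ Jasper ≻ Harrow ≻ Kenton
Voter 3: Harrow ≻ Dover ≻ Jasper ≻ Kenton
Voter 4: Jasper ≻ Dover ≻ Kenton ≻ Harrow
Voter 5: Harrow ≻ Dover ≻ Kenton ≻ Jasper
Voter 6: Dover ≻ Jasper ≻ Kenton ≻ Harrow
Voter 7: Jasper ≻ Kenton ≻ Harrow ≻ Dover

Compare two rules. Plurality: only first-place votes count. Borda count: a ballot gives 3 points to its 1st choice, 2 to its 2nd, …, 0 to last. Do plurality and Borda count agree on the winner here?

Yes

Plurality first-place counts: Harrow 2, Kenton 0, Dover 2, Jasper 3 → Jasper.
Borda totals: Harrow 10, Kenton 6, Dover 12, Jasper 14 → Jasper.
The two rules agree on Jasper.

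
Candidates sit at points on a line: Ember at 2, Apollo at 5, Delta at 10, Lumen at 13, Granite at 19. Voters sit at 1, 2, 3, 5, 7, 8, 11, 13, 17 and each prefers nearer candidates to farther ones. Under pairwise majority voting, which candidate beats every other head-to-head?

Apollo

With single-peaked preferences on a line, the Condorcet winner is the candidate closest to the median voter.
The median voter (position 7) is closest to Apollo at 5.
Check: Apollo vs Delta — voters closer to Apollo: 5 of 9.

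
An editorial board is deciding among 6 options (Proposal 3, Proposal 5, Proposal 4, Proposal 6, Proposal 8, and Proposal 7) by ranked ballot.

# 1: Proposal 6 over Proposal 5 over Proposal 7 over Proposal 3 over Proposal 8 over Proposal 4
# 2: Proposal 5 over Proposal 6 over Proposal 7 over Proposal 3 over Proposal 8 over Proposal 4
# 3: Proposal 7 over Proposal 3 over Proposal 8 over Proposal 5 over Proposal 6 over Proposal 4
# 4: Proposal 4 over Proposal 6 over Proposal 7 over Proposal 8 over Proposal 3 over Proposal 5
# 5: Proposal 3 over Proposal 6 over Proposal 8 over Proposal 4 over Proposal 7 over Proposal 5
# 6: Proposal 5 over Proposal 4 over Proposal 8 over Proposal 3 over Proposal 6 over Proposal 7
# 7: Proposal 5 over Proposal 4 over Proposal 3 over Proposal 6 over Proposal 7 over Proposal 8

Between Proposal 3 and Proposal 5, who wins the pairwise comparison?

Ballots ranking Proposal 3 above Proposal 5: 3.
Ballots ranking Proposal 5 above Proposal 3: 4.
Proposal 5 wins the head-to-head, 4–3.

Proposal 5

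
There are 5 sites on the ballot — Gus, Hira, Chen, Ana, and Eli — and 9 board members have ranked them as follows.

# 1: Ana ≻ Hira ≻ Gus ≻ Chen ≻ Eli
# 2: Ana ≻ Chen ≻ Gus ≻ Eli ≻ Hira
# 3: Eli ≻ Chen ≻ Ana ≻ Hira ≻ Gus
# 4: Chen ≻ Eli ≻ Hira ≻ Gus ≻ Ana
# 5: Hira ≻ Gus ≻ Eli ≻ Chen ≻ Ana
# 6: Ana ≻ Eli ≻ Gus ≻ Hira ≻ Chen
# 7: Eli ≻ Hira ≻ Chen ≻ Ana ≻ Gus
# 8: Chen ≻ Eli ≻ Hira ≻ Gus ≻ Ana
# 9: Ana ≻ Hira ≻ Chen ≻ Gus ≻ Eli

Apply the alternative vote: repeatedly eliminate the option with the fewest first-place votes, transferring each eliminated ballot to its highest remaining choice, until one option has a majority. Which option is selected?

Eli

Round 1: Ana 4, Chen 2, Eli 2, Hira 1, Gus 0. Gus has the fewest and is eliminated.
Round 2: Ana 4, Chen 2, Eli 2, Hira 1. Hira has the fewest and is eliminated.
Round 3: Ana 4, Eli 3, Chen 2. Chen has the fewest and is eliminated.
Round 4: Eli 5, Ana 4. Eli has a majority.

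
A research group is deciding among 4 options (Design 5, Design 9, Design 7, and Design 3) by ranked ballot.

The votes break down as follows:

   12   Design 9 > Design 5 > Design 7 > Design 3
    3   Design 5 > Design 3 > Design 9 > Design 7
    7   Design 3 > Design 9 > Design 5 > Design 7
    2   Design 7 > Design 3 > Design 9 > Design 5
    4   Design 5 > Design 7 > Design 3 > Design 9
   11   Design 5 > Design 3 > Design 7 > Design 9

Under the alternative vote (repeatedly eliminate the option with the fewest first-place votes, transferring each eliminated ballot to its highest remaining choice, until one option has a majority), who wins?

Design 9

Round 1: Design 5 18, Design 9 12, Design 3 7, Design 7 2. Design 7 has the fewest and is eliminated.
Round 2: Design 5 18, Design 9 12, Design 3 9. Design 3 has the fewest and is eliminated.
Round 3: Design 9 21, Design 5 18. Design 9 has a majority.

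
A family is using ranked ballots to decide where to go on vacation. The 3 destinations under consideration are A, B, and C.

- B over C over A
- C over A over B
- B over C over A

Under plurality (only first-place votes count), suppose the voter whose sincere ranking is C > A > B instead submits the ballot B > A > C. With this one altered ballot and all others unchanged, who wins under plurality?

B

First-place totals with the altered ballot: A 0, B 3, C 0.
The winner is unchanged: still B.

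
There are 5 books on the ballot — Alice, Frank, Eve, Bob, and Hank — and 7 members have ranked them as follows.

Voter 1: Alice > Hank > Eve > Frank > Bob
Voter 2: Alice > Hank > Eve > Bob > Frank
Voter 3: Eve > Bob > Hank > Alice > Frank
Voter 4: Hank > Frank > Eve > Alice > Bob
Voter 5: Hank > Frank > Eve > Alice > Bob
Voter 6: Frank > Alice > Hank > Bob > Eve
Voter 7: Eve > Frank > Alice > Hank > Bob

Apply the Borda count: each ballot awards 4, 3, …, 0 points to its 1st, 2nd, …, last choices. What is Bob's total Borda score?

5

Borda scores:
  Alice: 4 + 4 + 1 + 1 + 1 + 3 + 2 = 16
  Frank: 1 + 0 + 0 + 3 + 3 + 4 + 3 = 14
  Eve: 2 + 2 + 4 + 2 + 2 + 0 + 4 = 16
  Bob: 0 + 1 + 3 + 0 + 0 + 1 + 0 = 5
  Hank: 3 + 3 + 2 + 4 + 4 + 2 + 1 = 19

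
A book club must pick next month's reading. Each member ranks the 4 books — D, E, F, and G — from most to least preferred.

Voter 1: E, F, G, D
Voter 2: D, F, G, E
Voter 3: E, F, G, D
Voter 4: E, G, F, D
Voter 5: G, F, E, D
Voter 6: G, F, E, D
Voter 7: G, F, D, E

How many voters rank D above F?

1

Ballots ranking D above F: 1.
Ballots ranking F above D: 6.
So 1 of 7 voters prefer D to F.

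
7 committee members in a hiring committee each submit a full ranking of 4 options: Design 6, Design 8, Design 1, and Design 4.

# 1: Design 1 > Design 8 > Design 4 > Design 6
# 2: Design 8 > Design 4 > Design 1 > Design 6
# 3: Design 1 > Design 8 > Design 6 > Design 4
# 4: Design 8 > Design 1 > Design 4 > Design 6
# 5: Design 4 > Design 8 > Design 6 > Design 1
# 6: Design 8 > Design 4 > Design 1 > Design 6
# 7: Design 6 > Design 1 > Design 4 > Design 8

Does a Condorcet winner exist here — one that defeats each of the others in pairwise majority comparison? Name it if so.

Head-to-head results (7 voters total):
Design 6 vs Design 8: Design 8 wins 6–1.
Design 6 vs Design 1: Design 1 wins 5–2.
Design 6 vs Design 4: Design 4 wins 5–2.
Design 8 vs Design 1: Design 8 wins 4–3.
Design 8 vs Design 4: Design 8 wins 5–2.
Design 1 vs Design 4: Design 1 wins 4–3.
Design 8 beats each rival — Design 6 (6–1), Design 1 (4–3), Design 4 (5–2) — so Design 8 is the Condorcet winner.

Design 8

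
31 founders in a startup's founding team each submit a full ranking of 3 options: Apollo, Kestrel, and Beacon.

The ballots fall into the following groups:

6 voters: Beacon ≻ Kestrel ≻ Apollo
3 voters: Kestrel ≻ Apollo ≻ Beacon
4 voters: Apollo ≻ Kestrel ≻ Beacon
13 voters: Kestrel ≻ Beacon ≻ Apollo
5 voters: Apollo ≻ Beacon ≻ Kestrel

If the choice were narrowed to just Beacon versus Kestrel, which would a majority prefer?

Ballots ranking Beacon above Kestrel: 6+5 = 11.
Ballots ranking Kestrel above Beacon: 3+4+13 = 20.
Kestrel wins the head-to-head, 20–11.

Kestrel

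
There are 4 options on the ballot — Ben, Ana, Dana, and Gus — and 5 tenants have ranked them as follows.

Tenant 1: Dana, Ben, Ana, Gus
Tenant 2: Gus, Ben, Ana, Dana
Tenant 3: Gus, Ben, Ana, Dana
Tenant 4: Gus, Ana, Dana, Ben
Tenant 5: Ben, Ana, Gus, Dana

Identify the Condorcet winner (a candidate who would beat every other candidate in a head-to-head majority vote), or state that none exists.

Head-to-head results (5 voters total):
Ben vs Ana: Ben wins 4–1.
Ben vs Dana: Ben wins 3–2.
Ben vs Gus: Gus wins 3–2.
Ana vs Dana: Ana wins 4–1.
Ana vs Gus: Gus wins 3–2.
Dana vs Gus: Gus wins 4–1.
Gus beats each rival — Ben (3–2), Ana (3–2), Dana (4–1) — so Gus is the Condorcet winner.

Gus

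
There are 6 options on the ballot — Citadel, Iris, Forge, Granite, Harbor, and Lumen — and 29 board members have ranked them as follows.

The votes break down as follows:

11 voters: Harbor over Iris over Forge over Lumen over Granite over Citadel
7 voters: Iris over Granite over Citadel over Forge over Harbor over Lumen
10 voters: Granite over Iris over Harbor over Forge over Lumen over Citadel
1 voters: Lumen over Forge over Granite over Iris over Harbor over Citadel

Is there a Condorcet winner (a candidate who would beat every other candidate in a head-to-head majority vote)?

Yes

Head-to-head results (29 voters total):
Citadel vs Iris: Iris wins 29–0.
Citadel vs Forge: Forge wins 22–7.
Citadel vs Granite: Granite wins 29–0.
Citadel vs Harbor: Harbor wins 22–7.
Citadel vs Lumen: Lumen wins 22–7.
Iris vs Forge: Iris wins 28–1.
Iris vs Granite: Iris wins 18–11.
Iris vs Harbor: Iris wins 18–11.
Iris vs Lumen: Iris wins 28–1.
Forge vs Granite: Granite wins 17–12.
Forge vs Harbor: Harbor wins 21–8.
Forge vs Lumen: Forge wins 28–1.
Granite vs Harbor: Granite wins 18–11.
Granite vs Lumen: Granite wins 17–12.
Harbor vs Lumen: Harbor wins 28–1.
Iris beats each rival — Citadel (29–0), Forge (28–1), Granite (18–11), Harbor (18–11), Lumen (28–1) — so Iris is the Condorcet winner.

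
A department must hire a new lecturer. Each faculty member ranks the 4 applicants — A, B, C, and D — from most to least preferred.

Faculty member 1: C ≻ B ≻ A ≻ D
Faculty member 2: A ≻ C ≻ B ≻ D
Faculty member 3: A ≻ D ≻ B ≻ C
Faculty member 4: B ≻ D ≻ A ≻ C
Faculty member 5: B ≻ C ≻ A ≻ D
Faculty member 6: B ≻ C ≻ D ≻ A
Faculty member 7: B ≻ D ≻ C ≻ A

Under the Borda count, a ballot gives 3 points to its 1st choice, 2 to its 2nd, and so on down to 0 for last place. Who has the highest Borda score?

Borda scores:
  A: 1 + 3 + 3 + 1 + 1 + 0 + 0 = 9
  B: 2 + 1 + 1 + 3 + 3 + 3 + 3 = 16
  C: 3 + 2 + 0 + 0 + 2 + 2 + 1 = 10
  D: 0 + 0 + 2 + 2 + 0 + 1 + 2 = 7
B has the highest total.

B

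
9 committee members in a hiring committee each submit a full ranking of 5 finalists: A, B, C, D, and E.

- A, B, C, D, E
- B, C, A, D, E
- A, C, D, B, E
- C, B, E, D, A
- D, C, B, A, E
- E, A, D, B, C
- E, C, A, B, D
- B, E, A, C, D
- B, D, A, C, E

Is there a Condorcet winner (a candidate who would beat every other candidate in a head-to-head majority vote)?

Yes

Head-to-head results (9 voters total):
A vs B: B wins 5–4.
A vs C: A wins 5–4.
A vs D: A wins 6–3.
A vs E: A wins 5–4.
B vs C: B wins 5–4.
B vs D: B wins 6–3.
B vs E: B wins 7–2.
C vs D: C wins 6–3.
C vs E: C wins 6–3.
D vs E: D wins 5–4.
B beats each rival — A (5–4), C (5–4), D (6–3), E (7–2) — so B is the Condorcet winner.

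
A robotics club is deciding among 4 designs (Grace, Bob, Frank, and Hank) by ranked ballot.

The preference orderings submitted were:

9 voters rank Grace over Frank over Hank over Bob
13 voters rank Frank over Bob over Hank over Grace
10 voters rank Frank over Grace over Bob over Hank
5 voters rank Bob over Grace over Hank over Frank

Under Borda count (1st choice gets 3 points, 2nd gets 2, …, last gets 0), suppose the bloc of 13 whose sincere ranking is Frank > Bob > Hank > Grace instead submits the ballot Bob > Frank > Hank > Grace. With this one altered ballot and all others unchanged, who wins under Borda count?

Frank

Borda totals with the altered ballot: Grace 57, Bob 64, Frank 74, Hank 27.
The winner is unchanged: still Frank.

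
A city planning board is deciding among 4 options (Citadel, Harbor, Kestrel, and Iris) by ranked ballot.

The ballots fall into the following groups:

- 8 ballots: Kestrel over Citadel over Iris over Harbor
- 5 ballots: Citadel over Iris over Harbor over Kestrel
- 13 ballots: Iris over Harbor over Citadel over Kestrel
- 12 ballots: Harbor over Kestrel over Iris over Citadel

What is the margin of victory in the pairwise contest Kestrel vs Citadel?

Ballots ranking Kestrel above Citadel: 8+12 = 20.
Ballots ranking Citadel above Kestrel: 5+13 = 18.
Kestrel wins 20–18, a margin of 2.

2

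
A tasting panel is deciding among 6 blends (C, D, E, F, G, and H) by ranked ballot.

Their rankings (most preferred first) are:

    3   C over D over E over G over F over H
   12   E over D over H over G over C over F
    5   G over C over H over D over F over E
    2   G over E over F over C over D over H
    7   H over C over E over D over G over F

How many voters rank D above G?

Ballots ranking D above G: 3+12+7 = 22.
Ballots ranking G above D: 5+2 = 7.
So 22 of 29 voters prefer D to G.

22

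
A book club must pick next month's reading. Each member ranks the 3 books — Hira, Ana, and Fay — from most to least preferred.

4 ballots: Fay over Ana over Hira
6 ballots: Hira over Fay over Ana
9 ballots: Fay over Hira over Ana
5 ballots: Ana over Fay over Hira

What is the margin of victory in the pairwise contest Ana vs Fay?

14

Ballots ranking Ana above Fay: 5.
Ballots ranking Fay above Ana: 4+6+9 = 19.
Fay wins 19–5, a margin of 14.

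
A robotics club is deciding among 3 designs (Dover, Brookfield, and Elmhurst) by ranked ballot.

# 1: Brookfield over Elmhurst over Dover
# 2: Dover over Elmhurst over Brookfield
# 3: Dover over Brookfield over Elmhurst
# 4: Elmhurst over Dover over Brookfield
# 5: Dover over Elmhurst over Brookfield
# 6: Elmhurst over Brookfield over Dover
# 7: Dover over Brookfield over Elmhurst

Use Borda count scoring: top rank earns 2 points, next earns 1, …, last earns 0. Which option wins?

Borda scores:
  Dover: 0 + 2 + 2 + 1 + 2 + 0 + 2 = 9
  Brookfield: 2 + 0 + 1 + 0 + 0 + 1 + 1 = 5
  Elmhurst: 1 + 1 + 0 + 2 + 1 + 2 + 0 = 7
Dover has the highest total.

Dover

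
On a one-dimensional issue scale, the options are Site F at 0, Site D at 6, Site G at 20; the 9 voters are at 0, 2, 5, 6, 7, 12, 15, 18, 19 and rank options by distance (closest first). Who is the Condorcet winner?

With single-peaked preferences on a line, the Condorcet winner is the candidate closest to the median voter.
The median voter (position 7) is closest to Site D at 6.
Check: Site D vs Site F — voters closer to Site D: 7 of 9.

Site D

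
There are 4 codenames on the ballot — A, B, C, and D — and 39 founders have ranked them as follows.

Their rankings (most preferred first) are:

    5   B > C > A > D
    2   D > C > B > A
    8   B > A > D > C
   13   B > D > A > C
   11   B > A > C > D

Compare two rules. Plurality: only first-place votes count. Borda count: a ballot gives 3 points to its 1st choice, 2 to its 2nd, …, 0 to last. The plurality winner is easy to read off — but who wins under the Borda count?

B

Plurality first-place counts: A 0, B 37, C 0, D 2 → B.
Borda totals: A 56, B 113, C 25, D 40 → B.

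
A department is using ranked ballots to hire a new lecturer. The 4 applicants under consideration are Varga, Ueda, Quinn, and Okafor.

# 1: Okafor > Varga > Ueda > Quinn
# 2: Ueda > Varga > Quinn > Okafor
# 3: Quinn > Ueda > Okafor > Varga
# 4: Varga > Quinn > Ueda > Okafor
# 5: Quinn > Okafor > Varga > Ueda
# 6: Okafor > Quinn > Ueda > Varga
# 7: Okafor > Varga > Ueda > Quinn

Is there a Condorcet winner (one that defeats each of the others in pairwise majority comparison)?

Head-to-head results (7 voters total):
Varga vs Ueda: Varga wins 4–3.
Varga vs Quinn: Varga wins 4–3.
Varga vs Okafor: Okafor wins 5–2.
Ueda vs Quinn: Quinn wins 4–3.
Ueda vs Okafor: Okafor wins 4–3.
Quinn vs Okafor: Quinn wins 4–3.
No candidate beats all others: Varga beats Quinn beats Okafor beats Varga, a majority cycle.

No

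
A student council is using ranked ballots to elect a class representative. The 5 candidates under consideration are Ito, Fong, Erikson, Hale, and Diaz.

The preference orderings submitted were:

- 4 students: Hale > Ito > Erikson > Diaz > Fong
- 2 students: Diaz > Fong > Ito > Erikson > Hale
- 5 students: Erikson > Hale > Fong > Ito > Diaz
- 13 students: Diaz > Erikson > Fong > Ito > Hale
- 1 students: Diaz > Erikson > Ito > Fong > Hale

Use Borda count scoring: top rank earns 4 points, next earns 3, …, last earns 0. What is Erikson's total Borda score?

Borda scores:
  Ito: 4·3 + 2·2 + 5·1 + 13·1 + 2 = 36
  Fong: 4·0 + 2·3 + 5·2 + 13·2 + 1 = 43
  Erikson: 4·2 + 2·1 + 5·4 + 13·3 + 3 = 72
  Hale: 4·4 + 2·0 + 5·3 + 13·0 + 0 = 31
  Diaz: 4·1 + 2·4 + 5·0 + 13·4 + 4 = 68

72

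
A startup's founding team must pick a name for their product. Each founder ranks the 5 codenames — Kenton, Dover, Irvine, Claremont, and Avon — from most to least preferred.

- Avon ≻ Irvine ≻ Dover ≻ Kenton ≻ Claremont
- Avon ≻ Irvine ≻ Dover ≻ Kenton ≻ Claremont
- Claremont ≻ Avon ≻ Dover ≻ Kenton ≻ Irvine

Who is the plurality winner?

First-place vote totals:
  Kenton: 0
  Dover: 0
  Irvine: 0
  Claremont: 1
  Avon: 2
Avon has the most first-place votes.

Avon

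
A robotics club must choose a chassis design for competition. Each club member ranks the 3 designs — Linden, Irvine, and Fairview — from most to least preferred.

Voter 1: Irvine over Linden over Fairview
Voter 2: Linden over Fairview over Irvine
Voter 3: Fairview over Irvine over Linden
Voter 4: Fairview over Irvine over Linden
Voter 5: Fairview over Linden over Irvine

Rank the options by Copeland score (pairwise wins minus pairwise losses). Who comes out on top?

Fairview

Pairwise results:
  Linden vs Irvine: Irvine wins 3–2.
  Linden vs Fairview: Fairview wins 3–2.
  Irvine vs Fairview: Fairview wins 4–1.
Copeland scores (wins − losses):
  Linden: 0 − 2 = -2
  Irvine: 1 − 1 = 0
  Fairview: 2 − 0 = 2
Fairview has the best Copeland score.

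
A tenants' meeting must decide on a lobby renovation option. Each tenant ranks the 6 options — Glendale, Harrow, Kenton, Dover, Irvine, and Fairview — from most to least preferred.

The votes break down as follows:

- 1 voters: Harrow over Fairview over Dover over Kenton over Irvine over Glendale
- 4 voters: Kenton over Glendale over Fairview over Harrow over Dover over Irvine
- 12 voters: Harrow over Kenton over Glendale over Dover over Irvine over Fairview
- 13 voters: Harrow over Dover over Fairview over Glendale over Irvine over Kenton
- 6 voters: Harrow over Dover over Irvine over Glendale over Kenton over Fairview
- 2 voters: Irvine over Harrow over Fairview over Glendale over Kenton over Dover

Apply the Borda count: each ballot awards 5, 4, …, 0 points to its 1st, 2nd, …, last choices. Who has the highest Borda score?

Harrow

Borda scores:
  Glendale: 0 + 4·4 + 12·3 + 13·2 + 6·2 + 2·2 = 94
  Harrow: 5 + 4·2 + 12·5 + 13·5 + 6·5 + 2·4 = 176
  Kenton: 2 + 4·5 + 12·4 + 13·0 + 6·1 + 2·1 = 78
  Dover: 3 + 4·1 + 12·2 + 13·4 + 6·4 + 2·0 = 107
  Irvine: 1 + 4·0 + 12·1 + 13·1 + 6·3 + 2·5 = 54
  Fairview: 4 + 4·3 + 12·0 + 13·3 + 6·0 + 2·3 = 61
Harrow has the highest total.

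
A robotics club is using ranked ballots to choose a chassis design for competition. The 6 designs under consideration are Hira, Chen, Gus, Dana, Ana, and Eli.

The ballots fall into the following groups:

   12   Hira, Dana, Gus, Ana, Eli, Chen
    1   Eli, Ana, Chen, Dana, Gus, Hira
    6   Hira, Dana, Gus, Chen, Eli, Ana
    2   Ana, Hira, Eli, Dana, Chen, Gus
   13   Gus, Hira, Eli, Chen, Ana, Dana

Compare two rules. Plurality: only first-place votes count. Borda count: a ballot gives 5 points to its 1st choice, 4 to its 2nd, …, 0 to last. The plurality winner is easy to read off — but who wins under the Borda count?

Plurality first-place counts: Hira 18, Chen 0, Gus 13, Dana 0, Ana 2, Eli 1 → Hira.
Borda totals: Hira 150, Chen 43, Gus 120, Dana 78, Ana 51, Eli 68 → Hira.

Hira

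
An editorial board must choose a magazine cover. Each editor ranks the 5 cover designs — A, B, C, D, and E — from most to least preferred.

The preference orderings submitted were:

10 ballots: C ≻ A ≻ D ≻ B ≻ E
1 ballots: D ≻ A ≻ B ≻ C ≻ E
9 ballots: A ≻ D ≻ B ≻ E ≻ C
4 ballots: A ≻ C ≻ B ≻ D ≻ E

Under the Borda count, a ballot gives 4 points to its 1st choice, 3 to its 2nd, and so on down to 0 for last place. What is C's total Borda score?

53

Borda scores:
  A: 10·3 + 3 + 9·4 + 4·4 = 85
  B: 10·1 + 2 + 9·2 + 4·2 = 38
  C: 10·4 + 1 + 9·0 + 4·3 = 53
  D: 10·2 + 4 + 9·3 + 4·1 = 55
  E: 10·0 + 0 + 9·1 + 4·0 = 9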